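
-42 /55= -0.76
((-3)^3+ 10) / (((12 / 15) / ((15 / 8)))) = -1275 / 32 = -39.84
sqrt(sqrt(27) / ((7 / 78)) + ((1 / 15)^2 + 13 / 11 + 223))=sqrt(44594550 * sqrt(3) + 299070079) / 1155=16.80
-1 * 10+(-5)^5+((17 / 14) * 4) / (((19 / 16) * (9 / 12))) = -1248689 / 399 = -3129.55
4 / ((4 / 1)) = 1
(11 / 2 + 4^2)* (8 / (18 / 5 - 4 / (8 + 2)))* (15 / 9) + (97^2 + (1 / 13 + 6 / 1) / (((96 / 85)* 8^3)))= 9498.59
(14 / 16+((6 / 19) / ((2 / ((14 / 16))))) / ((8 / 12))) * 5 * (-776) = -159565 / 38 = -4199.08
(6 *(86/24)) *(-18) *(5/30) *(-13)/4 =1677/8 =209.62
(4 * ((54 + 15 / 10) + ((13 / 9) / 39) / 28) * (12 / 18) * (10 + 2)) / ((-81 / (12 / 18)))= -671344 / 45927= -14.62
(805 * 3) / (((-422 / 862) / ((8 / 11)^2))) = -66615360 / 25531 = -2609.20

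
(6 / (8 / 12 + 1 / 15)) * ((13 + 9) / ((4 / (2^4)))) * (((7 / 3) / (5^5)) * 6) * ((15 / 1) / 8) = 756 / 125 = 6.05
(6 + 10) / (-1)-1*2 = -18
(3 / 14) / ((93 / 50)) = 0.12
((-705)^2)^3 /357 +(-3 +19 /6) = 343927169767200.80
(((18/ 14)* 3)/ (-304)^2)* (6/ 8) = 81/ 2587648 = 0.00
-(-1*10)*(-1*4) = -40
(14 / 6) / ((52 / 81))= 189 / 52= 3.63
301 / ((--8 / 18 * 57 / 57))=2709 / 4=677.25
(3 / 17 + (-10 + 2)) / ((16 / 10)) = -665 / 136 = -4.89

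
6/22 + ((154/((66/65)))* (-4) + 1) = -19978/33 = -605.39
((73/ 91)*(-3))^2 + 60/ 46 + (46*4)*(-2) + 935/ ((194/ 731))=116843266461/ 36949822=3162.21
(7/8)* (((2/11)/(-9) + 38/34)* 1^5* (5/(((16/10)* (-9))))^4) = 5050390625/361829597184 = 0.01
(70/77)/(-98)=-5/539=-0.01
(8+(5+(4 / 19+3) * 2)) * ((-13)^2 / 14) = 62361 / 266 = 234.44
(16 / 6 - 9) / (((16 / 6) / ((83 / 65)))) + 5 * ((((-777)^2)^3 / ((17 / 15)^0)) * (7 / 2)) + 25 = 2002476854989424361323 / 520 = 3850917028825816079.47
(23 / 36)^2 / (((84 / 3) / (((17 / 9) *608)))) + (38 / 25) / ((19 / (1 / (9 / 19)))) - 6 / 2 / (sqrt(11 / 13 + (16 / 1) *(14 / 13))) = 16.21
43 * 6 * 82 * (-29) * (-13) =7975812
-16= -16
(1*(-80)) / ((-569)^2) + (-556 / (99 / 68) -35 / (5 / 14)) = -15381893030 / 32052339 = -479.90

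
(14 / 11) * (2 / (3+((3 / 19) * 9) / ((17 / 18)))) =9044 / 16005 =0.57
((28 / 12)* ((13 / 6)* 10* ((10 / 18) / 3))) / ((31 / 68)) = 154700 / 7533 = 20.54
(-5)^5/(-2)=3125/2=1562.50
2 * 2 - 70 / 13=-18 / 13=-1.38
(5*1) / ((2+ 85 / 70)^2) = 196 / 405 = 0.48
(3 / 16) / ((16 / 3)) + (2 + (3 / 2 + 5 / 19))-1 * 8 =-20437 / 4864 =-4.20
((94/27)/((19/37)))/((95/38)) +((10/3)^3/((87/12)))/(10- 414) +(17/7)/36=194002159/70120260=2.77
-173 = -173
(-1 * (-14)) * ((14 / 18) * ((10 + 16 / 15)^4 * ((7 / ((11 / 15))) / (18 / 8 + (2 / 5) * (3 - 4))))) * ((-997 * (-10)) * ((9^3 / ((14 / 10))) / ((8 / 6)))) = 3281192287342.23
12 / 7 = 1.71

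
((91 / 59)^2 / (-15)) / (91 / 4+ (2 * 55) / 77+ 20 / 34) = -3941756 / 615562635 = -0.01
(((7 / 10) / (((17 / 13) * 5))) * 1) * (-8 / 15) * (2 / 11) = -728 / 70125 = -0.01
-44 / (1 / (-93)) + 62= 4154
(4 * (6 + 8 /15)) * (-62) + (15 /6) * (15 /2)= -96091 /60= -1601.52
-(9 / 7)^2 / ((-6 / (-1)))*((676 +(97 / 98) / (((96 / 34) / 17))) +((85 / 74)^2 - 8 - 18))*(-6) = 1086.52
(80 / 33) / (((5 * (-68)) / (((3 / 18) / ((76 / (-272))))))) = 8 / 1881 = 0.00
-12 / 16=-3 / 4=-0.75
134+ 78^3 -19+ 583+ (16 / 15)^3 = 1603972846 / 3375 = 475251.21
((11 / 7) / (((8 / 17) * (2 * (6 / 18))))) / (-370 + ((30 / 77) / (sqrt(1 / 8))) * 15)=-0.01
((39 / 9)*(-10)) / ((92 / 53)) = -3445 / 138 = -24.96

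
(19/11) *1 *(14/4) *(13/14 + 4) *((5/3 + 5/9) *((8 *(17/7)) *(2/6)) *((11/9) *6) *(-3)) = -594320/63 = -9433.65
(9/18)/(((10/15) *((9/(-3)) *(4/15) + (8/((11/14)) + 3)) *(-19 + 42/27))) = -0.00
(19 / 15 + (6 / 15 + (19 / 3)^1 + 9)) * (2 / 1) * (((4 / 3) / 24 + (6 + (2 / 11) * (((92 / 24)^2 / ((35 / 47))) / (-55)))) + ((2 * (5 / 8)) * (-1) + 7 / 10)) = 70501703 / 381150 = 184.97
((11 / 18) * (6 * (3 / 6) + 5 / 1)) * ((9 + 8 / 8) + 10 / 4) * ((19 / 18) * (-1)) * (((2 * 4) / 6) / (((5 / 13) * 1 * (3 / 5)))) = -271700 / 729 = -372.70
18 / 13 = 1.38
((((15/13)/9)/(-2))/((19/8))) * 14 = -280/741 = -0.38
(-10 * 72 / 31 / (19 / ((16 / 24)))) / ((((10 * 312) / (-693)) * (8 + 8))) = 693 / 61256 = 0.01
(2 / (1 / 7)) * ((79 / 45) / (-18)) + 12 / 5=1.03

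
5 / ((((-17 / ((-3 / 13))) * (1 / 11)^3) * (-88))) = -1815 / 1768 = -1.03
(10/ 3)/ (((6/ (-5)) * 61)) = -25/ 549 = -0.05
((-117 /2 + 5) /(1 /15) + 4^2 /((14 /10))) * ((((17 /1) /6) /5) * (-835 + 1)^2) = -2182596765 /7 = -311799537.86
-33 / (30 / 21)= -231 / 10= -23.10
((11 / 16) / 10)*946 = 5203 / 80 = 65.04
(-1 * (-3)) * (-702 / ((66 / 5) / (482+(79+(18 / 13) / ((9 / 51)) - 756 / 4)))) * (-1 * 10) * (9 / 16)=14999175 / 44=340890.34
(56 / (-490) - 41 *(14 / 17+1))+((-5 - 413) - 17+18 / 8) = -1208157 / 2380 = -507.63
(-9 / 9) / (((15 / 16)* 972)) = -0.00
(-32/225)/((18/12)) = -64/675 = -0.09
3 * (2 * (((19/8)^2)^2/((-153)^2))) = 130321/15980544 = 0.01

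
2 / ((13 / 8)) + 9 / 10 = 277 / 130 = 2.13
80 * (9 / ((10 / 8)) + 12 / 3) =896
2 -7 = -5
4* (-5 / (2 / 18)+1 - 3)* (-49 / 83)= 9212 / 83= 110.99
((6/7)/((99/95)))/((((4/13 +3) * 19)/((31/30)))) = 403/29799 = 0.01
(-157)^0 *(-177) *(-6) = 1062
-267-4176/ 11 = -7113/ 11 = -646.64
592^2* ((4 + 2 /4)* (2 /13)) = 242628.92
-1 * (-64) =64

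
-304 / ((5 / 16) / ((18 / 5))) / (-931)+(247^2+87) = 74847208 / 1225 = 61099.76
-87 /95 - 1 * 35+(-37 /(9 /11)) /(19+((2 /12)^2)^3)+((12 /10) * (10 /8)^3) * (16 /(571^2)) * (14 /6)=-420597498830091 /10982909532470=-38.30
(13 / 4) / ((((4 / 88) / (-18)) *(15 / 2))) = -858 / 5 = -171.60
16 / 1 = 16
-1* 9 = -9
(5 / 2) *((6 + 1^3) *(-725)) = -25375 / 2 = -12687.50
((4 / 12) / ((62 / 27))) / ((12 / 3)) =0.04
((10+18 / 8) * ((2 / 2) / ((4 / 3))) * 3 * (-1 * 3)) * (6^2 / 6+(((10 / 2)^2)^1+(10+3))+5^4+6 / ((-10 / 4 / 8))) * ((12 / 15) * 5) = -4298427 / 20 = -214921.35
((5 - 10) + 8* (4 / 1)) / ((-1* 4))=-27 / 4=-6.75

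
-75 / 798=-25 / 266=-0.09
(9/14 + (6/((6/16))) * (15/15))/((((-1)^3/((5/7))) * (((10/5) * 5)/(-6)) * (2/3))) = 2097/196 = 10.70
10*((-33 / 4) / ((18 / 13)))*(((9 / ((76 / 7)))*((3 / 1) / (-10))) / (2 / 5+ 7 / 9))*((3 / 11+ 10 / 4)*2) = 2248155 / 32224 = 69.77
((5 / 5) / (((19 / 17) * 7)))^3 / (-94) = -0.00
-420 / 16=-105 / 4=-26.25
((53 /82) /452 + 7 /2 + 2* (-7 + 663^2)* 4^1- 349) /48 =43440867395 /593024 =73253.14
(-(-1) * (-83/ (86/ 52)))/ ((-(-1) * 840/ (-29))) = 31291/ 18060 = 1.73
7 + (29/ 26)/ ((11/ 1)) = 2031/ 286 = 7.10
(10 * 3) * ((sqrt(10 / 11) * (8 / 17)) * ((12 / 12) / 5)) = 48 * sqrt(110) / 187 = 2.69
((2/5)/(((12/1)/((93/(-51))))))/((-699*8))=31/2851920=0.00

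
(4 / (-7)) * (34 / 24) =-17 / 21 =-0.81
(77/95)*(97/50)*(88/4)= 82159/2375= 34.59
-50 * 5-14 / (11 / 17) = -2988 / 11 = -271.64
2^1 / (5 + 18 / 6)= 1 / 4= 0.25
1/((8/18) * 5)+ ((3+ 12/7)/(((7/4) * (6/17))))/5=1937/980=1.98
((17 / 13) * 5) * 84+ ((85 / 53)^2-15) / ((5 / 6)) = 19511664 / 36517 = 534.32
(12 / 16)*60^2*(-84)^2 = 19051200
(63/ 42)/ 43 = 3/ 86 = 0.03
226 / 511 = 0.44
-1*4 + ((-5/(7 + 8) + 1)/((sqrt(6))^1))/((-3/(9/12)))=-4 - sqrt(6)/36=-4.07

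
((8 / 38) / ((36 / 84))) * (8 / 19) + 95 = 103109 / 1083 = 95.21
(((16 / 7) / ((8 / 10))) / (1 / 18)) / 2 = 180 / 7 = 25.71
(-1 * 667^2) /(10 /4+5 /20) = -1779556 /11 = -161777.82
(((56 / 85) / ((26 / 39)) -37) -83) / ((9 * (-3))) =1124 / 255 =4.41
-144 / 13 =-11.08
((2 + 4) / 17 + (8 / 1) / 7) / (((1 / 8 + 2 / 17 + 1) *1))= 1424 / 1183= 1.20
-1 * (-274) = 274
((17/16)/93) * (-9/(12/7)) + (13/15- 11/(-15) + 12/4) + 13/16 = 53097/9920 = 5.35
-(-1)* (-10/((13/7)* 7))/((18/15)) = -25/39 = -0.64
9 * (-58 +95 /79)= -40383 /79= -511.18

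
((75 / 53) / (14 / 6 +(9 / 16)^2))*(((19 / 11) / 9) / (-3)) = -24320 / 711843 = -0.03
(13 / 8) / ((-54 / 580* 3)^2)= 273325 / 13122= 20.83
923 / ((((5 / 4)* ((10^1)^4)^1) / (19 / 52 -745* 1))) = -2749191 / 50000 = -54.98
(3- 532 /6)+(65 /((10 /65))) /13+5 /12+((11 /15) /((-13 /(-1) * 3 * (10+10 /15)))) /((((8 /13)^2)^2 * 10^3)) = -103710695833 /1966080000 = -52.75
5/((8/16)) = 10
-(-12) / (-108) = -1 / 9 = -0.11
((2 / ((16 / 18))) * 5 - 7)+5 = 37 / 4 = 9.25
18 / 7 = 2.57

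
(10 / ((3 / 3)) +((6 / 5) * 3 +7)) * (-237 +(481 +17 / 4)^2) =387659967 / 80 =4845749.59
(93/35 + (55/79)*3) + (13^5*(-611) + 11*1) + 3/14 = -1254535838931/5530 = -226860007.04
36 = 36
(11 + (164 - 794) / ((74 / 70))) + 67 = -517.95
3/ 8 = 0.38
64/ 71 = 0.90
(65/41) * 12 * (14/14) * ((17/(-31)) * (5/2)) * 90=-2983500/1271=-2347.36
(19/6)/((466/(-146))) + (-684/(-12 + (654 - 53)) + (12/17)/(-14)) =-11365703/5157222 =-2.20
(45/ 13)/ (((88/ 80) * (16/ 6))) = 675/ 572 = 1.18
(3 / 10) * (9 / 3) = 9 / 10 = 0.90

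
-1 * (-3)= 3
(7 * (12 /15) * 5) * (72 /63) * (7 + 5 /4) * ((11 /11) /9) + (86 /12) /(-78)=13685 /468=29.24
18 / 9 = 2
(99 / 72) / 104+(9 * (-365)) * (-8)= 21864971 / 832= 26280.01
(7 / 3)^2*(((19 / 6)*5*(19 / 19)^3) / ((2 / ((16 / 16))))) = 4655 / 108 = 43.10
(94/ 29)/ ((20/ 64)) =1504/ 145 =10.37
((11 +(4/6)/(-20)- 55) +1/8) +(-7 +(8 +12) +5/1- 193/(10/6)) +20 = -2921/24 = -121.71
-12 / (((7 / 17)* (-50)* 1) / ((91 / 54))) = 221 / 225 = 0.98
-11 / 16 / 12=-11 / 192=-0.06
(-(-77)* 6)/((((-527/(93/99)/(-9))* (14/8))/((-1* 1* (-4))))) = 288/17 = 16.94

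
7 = 7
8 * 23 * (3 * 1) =552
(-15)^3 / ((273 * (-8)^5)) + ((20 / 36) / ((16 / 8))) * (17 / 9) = 126821365 / 241532928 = 0.53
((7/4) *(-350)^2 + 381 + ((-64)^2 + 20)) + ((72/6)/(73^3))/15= 425724644124/1945085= 218872.00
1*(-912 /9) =-304 /3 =-101.33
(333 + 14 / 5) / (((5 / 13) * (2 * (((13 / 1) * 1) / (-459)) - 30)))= -10018593 / 344900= -29.05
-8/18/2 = -2/9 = -0.22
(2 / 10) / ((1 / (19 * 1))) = 19 / 5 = 3.80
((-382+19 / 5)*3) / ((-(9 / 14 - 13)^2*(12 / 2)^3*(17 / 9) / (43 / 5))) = 3984337 / 25439650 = 0.16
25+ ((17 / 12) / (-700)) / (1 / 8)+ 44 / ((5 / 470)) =4369033 / 1050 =4160.98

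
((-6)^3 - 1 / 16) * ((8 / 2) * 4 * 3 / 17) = -10371 / 17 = -610.06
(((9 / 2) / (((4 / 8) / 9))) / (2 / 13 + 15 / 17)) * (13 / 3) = 77571 / 229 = 338.74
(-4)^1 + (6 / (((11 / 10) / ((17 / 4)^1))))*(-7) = -1829 / 11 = -166.27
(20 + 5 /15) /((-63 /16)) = -976 /189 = -5.16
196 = 196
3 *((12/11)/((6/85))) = 510/11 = 46.36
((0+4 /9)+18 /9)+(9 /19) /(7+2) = 427 /171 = 2.50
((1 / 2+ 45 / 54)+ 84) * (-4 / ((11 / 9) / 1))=-279.27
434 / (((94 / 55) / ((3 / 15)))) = 2387 / 47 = 50.79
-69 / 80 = -0.86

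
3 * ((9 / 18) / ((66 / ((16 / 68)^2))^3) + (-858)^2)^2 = 407774296556812211807422014505337104 / 250812652469785208341803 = 1625812304688.00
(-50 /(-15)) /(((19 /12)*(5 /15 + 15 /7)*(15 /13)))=14 /19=0.74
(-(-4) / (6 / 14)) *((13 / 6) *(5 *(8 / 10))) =728 / 9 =80.89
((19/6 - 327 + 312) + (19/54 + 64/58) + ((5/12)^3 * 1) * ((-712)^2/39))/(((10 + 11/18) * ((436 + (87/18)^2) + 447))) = 227173688/2349516403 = 0.10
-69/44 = -1.57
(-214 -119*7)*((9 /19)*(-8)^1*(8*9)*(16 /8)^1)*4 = 43421184 /19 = 2285325.47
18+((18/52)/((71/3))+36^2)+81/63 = 16996311/12922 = 1315.30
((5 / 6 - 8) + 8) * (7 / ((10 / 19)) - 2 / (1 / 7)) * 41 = -287 / 12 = -23.92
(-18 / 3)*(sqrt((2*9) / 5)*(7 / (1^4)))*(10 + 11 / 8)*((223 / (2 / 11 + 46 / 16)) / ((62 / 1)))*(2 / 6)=-4687683*sqrt(10) / 41695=-355.53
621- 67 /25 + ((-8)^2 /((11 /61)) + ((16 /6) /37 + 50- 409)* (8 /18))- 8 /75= 223515958 /274725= 813.60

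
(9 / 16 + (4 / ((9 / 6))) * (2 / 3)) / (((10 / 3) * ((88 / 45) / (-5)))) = -5055 / 2816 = -1.80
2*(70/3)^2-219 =7829/9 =869.89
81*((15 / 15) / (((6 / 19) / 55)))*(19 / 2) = 536085 / 4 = 134021.25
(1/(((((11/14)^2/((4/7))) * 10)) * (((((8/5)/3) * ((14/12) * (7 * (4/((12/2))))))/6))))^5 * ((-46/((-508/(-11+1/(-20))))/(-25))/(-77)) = -70893300441132/532870294679452431625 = -0.00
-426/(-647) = 0.66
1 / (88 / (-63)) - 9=-855 / 88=-9.72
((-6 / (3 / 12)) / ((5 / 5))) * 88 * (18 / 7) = -38016 / 7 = -5430.86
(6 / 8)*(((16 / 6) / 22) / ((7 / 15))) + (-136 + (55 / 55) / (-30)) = -313787 / 2310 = -135.84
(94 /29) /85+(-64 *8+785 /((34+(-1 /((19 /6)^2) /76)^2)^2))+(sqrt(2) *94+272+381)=94 *sqrt(2)+35752018482525957074852 /252277201329123240785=274.65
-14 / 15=-0.93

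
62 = 62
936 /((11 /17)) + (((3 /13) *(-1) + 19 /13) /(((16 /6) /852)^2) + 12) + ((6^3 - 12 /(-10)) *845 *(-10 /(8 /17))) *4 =-2212681074 /143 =-15473294.22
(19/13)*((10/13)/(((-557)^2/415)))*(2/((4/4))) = 157700/52432081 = 0.00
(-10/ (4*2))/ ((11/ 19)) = -95/ 44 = -2.16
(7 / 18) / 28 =1 / 72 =0.01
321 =321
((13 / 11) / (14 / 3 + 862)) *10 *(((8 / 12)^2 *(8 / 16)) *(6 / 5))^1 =1 / 275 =0.00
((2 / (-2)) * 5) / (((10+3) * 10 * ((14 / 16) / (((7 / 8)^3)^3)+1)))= -5764801 / 586092442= -0.01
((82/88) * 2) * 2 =41/11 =3.73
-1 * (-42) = 42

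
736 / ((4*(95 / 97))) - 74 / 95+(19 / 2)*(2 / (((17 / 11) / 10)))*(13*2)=5464458 / 1615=3383.57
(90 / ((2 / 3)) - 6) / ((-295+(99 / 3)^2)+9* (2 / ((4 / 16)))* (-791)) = -3 / 1306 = -0.00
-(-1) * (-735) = -735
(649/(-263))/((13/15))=-9735/3419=-2.85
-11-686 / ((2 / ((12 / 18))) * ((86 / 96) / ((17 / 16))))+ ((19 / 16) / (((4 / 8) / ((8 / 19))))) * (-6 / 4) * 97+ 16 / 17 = -623935 / 1462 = -426.77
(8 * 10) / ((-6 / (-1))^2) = 20 / 9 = 2.22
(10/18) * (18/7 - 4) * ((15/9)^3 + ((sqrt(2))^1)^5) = -200 * sqrt(2)/63 - 6250/1701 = -8.16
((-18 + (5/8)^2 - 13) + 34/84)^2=1647954025/1806336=912.32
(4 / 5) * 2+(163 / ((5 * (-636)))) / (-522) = 2656099 / 1659960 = 1.60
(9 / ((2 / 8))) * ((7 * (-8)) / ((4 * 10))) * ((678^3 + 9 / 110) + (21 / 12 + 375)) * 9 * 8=-311017863283848 / 275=-1130974048304.90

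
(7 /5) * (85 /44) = 119 /44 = 2.70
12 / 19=0.63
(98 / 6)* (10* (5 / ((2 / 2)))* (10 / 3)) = 24500 / 9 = 2722.22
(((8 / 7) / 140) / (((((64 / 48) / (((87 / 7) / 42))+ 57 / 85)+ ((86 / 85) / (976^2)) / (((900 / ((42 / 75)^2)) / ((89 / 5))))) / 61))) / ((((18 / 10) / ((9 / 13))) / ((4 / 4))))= 5924204100000000 / 160115000114947787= 0.04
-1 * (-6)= 6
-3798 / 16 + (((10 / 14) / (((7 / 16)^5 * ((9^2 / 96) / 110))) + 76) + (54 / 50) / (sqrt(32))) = 27 * sqrt(2) / 200 + 143538609607 / 25412184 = 5648.61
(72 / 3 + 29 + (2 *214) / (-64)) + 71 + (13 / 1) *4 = 2709 / 16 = 169.31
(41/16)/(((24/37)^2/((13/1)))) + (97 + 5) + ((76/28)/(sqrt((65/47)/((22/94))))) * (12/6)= 38 * sqrt(715)/455 + 1669709/9216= 183.41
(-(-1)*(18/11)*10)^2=32400/121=267.77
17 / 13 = 1.31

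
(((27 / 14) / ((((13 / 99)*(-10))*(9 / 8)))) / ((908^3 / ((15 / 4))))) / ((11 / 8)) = -0.00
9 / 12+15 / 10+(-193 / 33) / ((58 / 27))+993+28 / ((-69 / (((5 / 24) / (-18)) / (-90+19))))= 41879778445 / 42195087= 992.53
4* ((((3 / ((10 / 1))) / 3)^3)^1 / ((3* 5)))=1 / 3750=0.00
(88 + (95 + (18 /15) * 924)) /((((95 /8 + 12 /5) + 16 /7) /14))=5063856 /4637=1092.05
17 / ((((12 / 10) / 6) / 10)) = 850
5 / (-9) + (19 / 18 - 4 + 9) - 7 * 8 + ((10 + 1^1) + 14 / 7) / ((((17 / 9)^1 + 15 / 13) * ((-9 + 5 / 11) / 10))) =-928621 / 16732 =-55.50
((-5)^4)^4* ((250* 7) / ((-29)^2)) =267028808593750 / 841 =317513446603.75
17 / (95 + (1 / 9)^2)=1377 / 7696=0.18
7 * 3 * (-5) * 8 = -840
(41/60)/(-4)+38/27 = 2671/2160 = 1.24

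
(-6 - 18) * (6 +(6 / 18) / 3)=-440 / 3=-146.67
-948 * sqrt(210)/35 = -392.51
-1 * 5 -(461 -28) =-438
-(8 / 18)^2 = -16 / 81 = -0.20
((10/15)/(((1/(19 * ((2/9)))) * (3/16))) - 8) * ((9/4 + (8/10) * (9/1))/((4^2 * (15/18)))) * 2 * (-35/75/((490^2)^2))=-71/882367500000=-0.00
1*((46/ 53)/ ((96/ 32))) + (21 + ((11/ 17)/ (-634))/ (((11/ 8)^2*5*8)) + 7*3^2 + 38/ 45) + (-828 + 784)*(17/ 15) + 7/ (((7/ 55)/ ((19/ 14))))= 43509512087/ 395865162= 109.91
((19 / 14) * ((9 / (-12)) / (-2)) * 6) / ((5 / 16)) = 9.77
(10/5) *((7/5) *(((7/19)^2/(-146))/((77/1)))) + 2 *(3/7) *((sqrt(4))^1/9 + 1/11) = 0.27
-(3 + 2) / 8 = -5 / 8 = -0.62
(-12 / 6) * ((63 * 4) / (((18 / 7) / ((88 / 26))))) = -8624 / 13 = -663.38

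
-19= -19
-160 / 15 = -32 / 3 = -10.67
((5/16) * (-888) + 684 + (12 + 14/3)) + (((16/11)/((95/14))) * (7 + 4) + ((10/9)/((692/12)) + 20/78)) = 545846101/1281930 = 425.80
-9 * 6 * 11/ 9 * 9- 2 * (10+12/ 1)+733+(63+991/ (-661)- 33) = 81634/ 661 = 123.50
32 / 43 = 0.74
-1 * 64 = -64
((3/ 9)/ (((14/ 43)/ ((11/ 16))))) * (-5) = -2365/ 672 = -3.52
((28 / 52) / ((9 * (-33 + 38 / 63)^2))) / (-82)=-3087 / 4440615946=-0.00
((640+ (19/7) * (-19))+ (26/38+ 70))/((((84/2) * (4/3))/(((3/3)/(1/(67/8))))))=2936677/29792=98.57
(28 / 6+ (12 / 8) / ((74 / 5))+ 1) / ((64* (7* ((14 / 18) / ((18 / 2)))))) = 69147 / 464128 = 0.15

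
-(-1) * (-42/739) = -42/739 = -0.06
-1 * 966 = -966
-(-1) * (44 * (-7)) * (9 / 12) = -231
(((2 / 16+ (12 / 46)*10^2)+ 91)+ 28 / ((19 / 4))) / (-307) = -430381 / 1073272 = -0.40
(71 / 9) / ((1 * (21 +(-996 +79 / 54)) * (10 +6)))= -213 / 420568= -0.00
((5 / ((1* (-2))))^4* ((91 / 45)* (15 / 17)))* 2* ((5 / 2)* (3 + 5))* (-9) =-853125 / 34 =-25091.91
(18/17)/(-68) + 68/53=38827/30634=1.27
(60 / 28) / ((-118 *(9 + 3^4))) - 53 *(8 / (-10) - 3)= 4990687 / 24780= 201.40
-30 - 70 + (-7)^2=-51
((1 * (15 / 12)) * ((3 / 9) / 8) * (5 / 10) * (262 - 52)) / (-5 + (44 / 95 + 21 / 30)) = -16625 / 11664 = -1.43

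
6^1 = 6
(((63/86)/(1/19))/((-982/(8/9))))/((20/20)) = -266/21113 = -0.01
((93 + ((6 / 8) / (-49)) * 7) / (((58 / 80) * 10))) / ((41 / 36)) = 93636 / 8323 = 11.25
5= 5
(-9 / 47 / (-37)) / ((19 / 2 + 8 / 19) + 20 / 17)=0.00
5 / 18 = 0.28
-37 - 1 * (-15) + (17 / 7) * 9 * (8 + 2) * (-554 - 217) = -168540.57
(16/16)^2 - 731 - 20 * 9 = -910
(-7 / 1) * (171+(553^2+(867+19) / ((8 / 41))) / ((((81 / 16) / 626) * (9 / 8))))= -174074805989 / 729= -238785742.10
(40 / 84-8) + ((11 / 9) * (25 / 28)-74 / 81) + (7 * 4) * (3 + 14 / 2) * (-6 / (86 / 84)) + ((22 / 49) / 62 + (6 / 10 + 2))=-174134074291 / 105813540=-1645.67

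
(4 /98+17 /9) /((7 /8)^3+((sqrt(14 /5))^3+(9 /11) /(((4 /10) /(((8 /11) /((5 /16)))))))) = 59919548480000 /43090127806257- 882751569920 * sqrt(70) /6155732543751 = 0.19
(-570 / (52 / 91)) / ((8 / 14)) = -13965 / 8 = -1745.62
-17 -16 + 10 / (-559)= -33.02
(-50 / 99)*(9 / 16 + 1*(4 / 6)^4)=-0.38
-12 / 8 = -3 / 2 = -1.50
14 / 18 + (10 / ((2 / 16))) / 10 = 79 / 9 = 8.78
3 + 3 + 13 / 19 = 6.68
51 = 51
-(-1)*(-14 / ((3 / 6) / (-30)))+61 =901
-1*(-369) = 369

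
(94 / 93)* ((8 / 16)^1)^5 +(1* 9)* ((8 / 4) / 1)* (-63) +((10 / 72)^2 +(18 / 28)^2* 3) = -139367423 / 123039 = -1132.71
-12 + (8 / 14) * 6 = -60 / 7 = -8.57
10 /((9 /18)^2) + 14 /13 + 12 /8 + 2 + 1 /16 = 9285 /208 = 44.64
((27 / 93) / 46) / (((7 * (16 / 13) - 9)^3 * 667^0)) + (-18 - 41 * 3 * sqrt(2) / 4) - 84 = -18201273 / 178250 - 123 * sqrt(2) / 4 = -145.60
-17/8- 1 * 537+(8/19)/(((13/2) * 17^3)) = -5233872815/9708088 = -539.12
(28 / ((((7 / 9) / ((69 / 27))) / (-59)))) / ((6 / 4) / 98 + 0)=-354629.33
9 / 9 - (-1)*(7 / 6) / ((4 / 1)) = 1.29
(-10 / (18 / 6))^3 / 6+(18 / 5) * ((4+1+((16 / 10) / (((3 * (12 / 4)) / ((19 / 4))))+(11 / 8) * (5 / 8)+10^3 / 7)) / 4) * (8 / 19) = 50.50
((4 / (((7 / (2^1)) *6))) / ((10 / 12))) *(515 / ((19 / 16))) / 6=6592 / 399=16.52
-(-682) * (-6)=-4092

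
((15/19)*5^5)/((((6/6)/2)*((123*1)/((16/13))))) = 500000/10127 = 49.37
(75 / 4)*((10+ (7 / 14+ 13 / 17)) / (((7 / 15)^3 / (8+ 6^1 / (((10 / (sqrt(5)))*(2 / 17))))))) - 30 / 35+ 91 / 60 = 5817043241 / 349860+ 58168125*sqrt(5) / 5488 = 40327.19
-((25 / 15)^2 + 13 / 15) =-164 / 45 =-3.64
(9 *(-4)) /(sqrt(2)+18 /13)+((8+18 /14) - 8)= 603 - 3042 *sqrt(2) /7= -11.58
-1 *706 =-706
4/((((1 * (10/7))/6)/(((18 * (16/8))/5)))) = 3024/25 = 120.96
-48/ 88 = -6/ 11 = -0.55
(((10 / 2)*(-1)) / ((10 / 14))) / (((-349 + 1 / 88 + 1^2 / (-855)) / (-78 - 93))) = -3.43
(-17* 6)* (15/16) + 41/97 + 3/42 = -516751/5432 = -95.13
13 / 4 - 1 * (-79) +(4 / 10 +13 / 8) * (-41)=-31 / 40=-0.78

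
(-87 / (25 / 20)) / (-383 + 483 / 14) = 696 / 3485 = 0.20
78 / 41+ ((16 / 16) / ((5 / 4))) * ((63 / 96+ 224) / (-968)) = 2725411 / 1587520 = 1.72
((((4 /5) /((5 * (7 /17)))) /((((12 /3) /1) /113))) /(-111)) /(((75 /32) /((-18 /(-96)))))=-3842 /485625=-0.01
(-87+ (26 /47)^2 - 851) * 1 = -2071366 /2209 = -937.69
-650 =-650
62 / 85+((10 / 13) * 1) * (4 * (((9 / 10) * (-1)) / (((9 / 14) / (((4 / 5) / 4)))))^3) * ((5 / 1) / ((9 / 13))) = 23102 / 95625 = 0.24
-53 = -53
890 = 890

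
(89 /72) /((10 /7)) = 623 /720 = 0.87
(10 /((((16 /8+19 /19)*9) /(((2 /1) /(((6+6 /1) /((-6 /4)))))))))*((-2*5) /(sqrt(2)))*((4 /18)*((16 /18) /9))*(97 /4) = 4850*sqrt(2) /19683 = 0.35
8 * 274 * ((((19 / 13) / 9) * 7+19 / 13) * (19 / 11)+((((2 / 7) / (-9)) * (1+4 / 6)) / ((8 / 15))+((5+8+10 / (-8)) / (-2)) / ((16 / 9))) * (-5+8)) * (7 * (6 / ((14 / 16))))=-1808489050 / 3003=-602227.46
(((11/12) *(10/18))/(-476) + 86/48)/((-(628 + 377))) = -92051/51665040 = -0.00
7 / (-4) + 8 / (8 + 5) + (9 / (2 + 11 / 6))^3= 7470275 / 632684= 11.81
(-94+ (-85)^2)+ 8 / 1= 7139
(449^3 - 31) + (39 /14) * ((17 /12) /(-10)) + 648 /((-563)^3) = 9045906280275972993 /99933986320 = 90518817.61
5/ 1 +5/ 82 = 415/ 82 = 5.06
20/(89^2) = 20/7921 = 0.00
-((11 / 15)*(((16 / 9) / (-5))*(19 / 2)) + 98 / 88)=40493 / 29700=1.36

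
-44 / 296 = -11 / 74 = -0.15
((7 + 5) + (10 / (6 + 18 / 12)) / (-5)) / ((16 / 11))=121 / 15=8.07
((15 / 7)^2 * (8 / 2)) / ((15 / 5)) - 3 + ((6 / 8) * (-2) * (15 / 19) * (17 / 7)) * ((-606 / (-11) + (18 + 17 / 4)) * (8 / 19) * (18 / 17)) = -18687447 / 194579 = -96.04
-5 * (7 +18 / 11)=-475 / 11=-43.18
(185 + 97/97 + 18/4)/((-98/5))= -1905/196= -9.72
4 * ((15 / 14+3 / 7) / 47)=6 / 47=0.13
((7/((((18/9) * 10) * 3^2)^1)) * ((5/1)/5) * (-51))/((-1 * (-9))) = -119/540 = -0.22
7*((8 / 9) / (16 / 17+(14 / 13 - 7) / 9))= 12376 / 563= 21.98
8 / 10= 4 / 5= 0.80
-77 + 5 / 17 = -1304 / 17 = -76.71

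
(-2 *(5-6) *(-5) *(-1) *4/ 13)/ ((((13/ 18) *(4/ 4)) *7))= 0.61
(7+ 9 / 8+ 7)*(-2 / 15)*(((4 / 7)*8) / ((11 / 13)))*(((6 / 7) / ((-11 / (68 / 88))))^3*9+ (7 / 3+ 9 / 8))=-655276927409 / 17400755295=-37.66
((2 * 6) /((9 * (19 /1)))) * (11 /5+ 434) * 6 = 17448 /95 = 183.66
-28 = -28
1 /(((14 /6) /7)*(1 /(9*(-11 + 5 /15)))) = -288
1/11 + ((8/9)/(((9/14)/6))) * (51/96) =1336/297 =4.50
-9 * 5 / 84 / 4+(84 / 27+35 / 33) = 44771 / 11088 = 4.04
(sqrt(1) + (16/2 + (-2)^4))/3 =25/3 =8.33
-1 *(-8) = 8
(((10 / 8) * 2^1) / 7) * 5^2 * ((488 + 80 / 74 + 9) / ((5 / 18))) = 4146525 / 259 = 16009.75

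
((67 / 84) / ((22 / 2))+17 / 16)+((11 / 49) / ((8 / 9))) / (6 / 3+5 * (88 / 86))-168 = -36687809 / 219912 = -166.83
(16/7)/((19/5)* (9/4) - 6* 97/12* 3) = -320/19173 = -0.02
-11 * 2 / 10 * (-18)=198 / 5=39.60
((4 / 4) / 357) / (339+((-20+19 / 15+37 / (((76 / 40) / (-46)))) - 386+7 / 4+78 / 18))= -380 / 129614919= -0.00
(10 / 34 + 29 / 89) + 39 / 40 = 96527 / 60520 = 1.59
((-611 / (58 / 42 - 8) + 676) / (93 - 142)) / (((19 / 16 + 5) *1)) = -1708720 / 674289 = -2.53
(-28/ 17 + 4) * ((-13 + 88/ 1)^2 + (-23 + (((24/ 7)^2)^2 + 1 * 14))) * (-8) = -108314.02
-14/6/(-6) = 7/18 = 0.39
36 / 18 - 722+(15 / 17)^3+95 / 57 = -10577390 / 14739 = -717.65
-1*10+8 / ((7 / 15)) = 50 / 7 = 7.14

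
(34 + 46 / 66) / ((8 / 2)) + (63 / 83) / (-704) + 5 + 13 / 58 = 70648103 / 5083584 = 13.90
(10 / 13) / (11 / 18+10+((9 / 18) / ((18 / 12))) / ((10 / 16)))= 900 / 13039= 0.07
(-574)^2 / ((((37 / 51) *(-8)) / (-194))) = 407479443 / 37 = 11012957.92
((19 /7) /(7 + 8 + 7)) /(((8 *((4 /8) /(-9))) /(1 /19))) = -9 /616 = -0.01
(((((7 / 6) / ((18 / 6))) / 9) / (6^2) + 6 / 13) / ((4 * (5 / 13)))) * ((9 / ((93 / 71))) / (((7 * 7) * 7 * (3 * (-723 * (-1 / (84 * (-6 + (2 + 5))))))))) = 2490893 / 10674863640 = 0.00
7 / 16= 0.44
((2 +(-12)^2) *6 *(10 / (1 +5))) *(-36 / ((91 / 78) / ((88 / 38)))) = -13875840 / 133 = -104329.62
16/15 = 1.07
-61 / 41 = -1.49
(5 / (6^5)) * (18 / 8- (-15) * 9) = 305 / 3456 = 0.09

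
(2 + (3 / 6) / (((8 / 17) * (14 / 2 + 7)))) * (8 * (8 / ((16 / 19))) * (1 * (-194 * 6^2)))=-7712955 / 7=-1101850.71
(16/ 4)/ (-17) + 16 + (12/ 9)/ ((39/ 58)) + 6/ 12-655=-2533001/ 3978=-636.75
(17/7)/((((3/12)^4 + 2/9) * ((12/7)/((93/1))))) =303552/521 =582.63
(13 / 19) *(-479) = -6227 / 19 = -327.74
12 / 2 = 6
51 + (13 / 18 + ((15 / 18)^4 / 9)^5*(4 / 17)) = 47457369445140202575409 / 917543123840934346752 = 51.72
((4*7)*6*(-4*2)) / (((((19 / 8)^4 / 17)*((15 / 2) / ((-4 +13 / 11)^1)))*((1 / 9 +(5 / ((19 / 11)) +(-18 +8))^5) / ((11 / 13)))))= -82682707968 / 6557858665735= -0.01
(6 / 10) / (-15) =-1 / 25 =-0.04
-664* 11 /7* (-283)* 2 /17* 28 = 972720.94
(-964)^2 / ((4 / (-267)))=-62030508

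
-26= -26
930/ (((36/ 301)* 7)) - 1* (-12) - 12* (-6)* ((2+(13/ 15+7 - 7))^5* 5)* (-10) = -4696691051/ 6750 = -695806.08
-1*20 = -20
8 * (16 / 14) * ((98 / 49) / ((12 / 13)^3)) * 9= 4394 / 21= 209.24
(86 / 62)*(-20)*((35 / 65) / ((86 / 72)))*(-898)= 4525920 / 403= 11230.57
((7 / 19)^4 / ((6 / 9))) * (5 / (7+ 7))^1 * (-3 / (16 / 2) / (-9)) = 1715 / 4170272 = 0.00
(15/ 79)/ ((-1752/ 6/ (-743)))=11145/ 23068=0.48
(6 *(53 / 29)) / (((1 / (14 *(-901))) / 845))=-3389507940 / 29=-116879584.14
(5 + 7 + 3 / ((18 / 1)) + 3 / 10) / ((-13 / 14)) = -2618 / 195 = -13.43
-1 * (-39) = 39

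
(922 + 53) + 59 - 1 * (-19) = 1053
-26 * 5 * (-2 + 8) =-780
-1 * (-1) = 1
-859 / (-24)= 35.79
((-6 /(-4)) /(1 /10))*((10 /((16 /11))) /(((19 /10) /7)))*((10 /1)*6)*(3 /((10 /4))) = 519750 /19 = 27355.26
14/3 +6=32/3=10.67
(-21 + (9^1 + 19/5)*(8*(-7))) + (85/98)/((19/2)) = -3434034/4655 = -737.71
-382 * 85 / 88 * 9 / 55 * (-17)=496791 / 484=1026.43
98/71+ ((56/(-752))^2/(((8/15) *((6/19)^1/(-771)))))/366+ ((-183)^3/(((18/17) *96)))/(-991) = 75424210630327/1213577521792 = 62.15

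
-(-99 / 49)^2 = -9801 / 2401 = -4.08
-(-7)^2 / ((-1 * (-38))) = -49 / 38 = -1.29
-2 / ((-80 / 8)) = 1 / 5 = 0.20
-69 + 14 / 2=-62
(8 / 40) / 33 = 1 / 165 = 0.01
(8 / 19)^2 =64 / 361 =0.18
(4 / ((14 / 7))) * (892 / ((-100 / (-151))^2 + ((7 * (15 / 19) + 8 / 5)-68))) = -3864313480 / 130908183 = -29.52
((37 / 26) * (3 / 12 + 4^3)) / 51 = 9509 / 5304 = 1.79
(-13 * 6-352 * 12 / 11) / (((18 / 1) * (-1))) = 77 / 3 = 25.67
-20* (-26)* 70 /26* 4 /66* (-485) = -1358000 /33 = -41151.52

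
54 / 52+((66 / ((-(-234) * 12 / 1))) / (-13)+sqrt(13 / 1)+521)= sqrt(13)+3176071 / 6084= 525.64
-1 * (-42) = 42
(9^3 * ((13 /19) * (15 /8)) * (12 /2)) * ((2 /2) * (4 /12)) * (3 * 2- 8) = -142155 /38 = -3740.92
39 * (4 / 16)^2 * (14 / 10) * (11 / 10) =3003 / 800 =3.75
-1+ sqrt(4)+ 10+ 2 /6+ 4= 46 /3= 15.33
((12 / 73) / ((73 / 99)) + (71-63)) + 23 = 166387 / 5329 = 31.22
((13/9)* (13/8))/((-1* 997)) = -169/71784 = -0.00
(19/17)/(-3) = -19/51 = -0.37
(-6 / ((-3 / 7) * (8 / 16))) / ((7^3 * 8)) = 1 / 98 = 0.01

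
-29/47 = -0.62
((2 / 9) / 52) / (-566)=-1 / 132444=-0.00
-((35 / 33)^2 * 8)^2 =-96040000 / 1185921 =-80.98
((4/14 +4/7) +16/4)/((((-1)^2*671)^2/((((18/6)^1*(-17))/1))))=-1734/3151687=-0.00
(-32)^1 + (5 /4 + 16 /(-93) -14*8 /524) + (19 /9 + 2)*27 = 3891943 /48732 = 79.86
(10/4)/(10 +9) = 5/38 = 0.13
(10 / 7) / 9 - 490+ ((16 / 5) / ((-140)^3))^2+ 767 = 277.16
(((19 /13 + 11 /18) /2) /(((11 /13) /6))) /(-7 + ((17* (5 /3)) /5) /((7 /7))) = -485 /88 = -5.51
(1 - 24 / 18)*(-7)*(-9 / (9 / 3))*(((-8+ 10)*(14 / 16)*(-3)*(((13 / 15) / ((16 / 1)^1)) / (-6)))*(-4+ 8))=-637 / 480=-1.33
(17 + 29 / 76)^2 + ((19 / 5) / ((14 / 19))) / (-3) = 300.40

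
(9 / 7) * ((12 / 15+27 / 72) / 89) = 423 / 24920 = 0.02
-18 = -18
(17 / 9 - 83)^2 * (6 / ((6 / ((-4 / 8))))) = -266450 / 81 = -3289.51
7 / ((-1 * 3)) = -7 / 3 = -2.33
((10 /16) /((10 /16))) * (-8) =-8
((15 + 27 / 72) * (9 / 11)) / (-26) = -1107 / 2288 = -0.48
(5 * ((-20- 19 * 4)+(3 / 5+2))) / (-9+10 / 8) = 1868 / 31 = 60.26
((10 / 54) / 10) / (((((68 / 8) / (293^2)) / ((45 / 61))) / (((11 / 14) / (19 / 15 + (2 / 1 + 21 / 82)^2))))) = 79371692950 / 4653969929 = 17.05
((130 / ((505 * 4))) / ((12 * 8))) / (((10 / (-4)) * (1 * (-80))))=13 / 3878400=0.00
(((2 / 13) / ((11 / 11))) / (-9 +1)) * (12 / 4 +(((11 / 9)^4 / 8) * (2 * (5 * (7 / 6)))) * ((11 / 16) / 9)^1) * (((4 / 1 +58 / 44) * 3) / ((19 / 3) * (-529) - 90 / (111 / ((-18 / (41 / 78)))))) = 111744090461 / 372496450968576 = 0.00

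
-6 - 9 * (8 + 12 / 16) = -84.75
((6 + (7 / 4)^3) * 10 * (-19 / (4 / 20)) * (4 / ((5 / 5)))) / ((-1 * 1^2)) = 345325 / 8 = 43165.62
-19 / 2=-9.50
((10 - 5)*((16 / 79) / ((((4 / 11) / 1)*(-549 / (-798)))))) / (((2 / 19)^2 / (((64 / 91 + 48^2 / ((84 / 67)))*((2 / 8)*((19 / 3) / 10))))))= 59956000544 / 563823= 106338.34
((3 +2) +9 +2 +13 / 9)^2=24649 / 81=304.31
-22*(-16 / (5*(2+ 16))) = 176 / 45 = 3.91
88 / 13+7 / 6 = 619 / 78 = 7.94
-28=-28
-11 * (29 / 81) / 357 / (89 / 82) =-26158 / 2573613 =-0.01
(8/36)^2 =4/81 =0.05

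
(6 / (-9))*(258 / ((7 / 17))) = -2924 / 7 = -417.71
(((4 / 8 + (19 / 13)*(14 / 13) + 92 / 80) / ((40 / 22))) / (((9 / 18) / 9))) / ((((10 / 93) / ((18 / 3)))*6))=100328679 / 338000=296.83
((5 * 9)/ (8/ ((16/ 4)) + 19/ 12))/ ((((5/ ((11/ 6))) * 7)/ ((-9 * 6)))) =-10692/ 301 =-35.52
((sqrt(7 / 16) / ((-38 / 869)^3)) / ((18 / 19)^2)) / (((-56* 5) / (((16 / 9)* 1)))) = 656234909* sqrt(7) / 31026240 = 55.96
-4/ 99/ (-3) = 4/ 297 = 0.01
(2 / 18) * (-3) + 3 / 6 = 1 / 6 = 0.17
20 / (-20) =-1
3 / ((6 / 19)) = 19 / 2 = 9.50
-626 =-626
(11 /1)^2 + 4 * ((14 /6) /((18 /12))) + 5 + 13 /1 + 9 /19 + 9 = 154.70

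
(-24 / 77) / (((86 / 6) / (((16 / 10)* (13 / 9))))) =-832 / 16555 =-0.05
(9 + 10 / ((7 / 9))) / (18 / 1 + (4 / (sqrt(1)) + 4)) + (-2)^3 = -1303 / 182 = -7.16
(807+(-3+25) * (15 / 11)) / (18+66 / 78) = 10881 / 245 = 44.41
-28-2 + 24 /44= -324 /11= -29.45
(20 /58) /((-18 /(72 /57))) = -40 /1653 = -0.02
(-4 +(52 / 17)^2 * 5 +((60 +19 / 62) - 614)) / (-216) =9154513 / 3870288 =2.37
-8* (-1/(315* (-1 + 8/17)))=-136/2835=-0.05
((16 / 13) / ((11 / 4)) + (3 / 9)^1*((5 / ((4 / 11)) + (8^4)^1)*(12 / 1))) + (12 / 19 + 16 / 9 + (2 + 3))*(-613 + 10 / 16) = 776114923 / 65208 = 11902.14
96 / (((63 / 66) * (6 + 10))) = 44 / 7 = 6.29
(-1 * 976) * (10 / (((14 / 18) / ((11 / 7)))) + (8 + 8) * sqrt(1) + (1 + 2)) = -1874896 / 49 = -38263.18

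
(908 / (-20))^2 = 51529 / 25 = 2061.16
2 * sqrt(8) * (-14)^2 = 784 * sqrt(2) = 1108.74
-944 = -944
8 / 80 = 1 / 10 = 0.10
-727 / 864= -0.84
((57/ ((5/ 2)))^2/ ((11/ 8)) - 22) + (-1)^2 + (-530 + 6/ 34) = -807644/ 4675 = -172.76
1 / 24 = 0.04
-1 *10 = -10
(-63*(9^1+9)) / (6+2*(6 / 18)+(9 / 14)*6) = -23814 / 221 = -107.76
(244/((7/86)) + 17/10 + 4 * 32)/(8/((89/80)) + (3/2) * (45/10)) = 38967582/173705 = 224.33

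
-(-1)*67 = 67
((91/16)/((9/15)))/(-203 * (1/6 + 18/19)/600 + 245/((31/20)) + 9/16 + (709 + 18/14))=140697375/12891503398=0.01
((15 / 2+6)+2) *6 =93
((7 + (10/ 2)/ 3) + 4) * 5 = 190/ 3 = 63.33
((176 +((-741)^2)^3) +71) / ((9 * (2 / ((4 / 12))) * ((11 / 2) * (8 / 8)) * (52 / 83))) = 264231138859776752 / 297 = 889667134208002.53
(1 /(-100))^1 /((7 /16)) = -4 /175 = -0.02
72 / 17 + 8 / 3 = 352 / 51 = 6.90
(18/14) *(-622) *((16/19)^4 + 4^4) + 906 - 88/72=-1676726558663/8210223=-204224.24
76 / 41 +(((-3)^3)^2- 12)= 29473 / 41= 718.85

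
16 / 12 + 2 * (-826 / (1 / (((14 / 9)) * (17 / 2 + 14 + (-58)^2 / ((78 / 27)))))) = -118958816 / 39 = -3050226.05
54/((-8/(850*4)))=-22950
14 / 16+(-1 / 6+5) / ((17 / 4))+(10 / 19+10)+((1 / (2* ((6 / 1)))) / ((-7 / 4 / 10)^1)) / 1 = 654553 / 54264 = 12.06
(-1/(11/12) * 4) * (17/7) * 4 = -3264/77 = -42.39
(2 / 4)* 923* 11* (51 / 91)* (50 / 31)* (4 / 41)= 3983100 / 8897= 447.69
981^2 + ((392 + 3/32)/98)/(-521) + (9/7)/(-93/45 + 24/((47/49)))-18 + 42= 25446126309586139/26440691648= 962385.05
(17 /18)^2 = 289 /324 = 0.89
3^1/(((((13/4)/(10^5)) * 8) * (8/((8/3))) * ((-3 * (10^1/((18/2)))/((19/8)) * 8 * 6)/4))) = -11875/52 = -228.37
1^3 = 1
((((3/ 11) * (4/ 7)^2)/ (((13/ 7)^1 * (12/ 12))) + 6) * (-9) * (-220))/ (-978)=-181620/ 14833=-12.24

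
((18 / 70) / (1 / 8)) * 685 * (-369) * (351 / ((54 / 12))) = -283905648 / 7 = -40557949.71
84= 84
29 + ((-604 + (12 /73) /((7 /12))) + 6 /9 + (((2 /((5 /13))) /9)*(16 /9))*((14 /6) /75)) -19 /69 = -615065357264 /1070992125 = -574.29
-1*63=-63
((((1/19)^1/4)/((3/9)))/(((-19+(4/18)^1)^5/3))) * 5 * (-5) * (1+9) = 66430125/5238622690262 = 0.00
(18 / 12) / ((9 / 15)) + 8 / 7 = 51 / 14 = 3.64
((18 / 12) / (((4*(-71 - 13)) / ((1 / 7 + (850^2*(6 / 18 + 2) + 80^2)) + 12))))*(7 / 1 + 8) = -177685775 / 1568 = -113320.01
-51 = -51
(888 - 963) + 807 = 732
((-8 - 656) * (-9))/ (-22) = -2988/ 11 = -271.64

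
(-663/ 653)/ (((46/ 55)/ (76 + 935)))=-36866115/ 30038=-1227.32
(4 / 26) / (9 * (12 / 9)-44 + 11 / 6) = -12 / 2353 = -0.01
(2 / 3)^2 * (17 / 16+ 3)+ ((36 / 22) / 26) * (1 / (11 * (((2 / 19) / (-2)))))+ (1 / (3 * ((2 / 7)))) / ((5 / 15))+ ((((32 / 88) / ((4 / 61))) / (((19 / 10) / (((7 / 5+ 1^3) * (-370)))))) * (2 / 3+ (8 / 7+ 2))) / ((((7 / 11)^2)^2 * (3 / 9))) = -3266100701108629 / 18083189124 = -180615.30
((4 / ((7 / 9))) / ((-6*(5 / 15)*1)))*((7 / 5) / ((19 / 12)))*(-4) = 864 / 95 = 9.09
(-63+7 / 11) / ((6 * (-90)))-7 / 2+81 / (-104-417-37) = -324977 / 92070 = -3.53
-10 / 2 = -5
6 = 6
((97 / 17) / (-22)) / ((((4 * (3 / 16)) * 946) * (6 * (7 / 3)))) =-97 / 3714942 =-0.00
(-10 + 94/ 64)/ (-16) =273/ 512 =0.53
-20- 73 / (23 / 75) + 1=-5912 / 23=-257.04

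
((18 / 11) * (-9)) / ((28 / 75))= -6075 / 154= -39.45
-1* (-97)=97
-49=-49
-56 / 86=-28 / 43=-0.65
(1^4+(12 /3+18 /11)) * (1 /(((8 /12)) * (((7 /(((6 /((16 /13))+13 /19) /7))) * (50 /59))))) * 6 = 6550947 /819280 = 8.00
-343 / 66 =-5.20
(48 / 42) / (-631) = -8 / 4417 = -0.00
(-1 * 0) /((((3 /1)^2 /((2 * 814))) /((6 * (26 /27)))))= 0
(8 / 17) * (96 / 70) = 384 / 595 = 0.65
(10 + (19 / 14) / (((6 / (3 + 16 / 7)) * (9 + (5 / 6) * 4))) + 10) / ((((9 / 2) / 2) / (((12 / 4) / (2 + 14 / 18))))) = 11817 / 1225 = 9.65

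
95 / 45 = 19 / 9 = 2.11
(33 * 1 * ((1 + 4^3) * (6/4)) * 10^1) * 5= 160875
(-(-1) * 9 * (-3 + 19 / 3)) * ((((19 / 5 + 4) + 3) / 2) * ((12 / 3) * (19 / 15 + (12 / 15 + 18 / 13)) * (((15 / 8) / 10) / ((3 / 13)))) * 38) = 345249 / 5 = 69049.80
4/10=0.40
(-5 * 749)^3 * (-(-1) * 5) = -262618593125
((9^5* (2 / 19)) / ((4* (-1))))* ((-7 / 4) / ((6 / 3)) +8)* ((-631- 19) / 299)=4428675 / 184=24068.89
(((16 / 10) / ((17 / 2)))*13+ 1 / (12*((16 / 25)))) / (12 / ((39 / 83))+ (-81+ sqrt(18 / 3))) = -394237753 / 8467256640 - 7108309*sqrt(6) / 8467256640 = -0.05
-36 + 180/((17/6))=468/17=27.53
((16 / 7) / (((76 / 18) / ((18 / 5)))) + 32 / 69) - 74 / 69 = 20498 / 15295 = 1.34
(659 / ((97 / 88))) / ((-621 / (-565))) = 32765480 / 60237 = 543.94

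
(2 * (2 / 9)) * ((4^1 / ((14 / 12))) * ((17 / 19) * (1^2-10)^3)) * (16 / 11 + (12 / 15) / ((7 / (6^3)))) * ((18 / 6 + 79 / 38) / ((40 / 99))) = -144429410016 / 442225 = -326597.12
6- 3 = 3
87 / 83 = 1.05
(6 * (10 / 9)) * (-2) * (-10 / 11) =400 / 33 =12.12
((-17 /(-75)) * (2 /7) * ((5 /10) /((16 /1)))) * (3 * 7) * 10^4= 425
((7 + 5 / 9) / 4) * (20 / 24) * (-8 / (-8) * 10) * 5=2125 / 27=78.70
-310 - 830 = -1140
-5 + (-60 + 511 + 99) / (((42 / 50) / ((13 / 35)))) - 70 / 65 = 453137 / 1911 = 237.12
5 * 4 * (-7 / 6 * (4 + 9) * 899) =-818090 / 3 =-272696.67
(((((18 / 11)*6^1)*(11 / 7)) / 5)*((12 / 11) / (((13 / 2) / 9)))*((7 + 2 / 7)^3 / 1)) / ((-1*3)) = -1031494176 / 1716715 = -600.85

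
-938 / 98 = -67 / 7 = -9.57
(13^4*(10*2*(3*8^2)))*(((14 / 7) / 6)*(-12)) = -438696960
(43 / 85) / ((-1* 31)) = -43 / 2635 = -0.02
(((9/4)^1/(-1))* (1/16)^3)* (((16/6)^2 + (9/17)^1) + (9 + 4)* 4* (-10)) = 78391/278528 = 0.28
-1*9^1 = -9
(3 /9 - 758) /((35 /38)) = -86374 /105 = -822.61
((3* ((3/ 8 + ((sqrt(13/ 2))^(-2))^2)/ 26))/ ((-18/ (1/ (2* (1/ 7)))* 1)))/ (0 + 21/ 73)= -39347/ 1265472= -0.03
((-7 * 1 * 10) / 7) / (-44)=5 / 22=0.23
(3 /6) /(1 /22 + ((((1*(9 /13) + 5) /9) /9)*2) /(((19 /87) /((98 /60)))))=1100385 /2413423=0.46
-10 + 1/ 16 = -159/ 16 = -9.94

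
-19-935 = -954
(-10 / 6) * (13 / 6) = -65 / 18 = -3.61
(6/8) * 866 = 1299/2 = 649.50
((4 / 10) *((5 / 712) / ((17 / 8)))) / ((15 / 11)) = 22 / 22695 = 0.00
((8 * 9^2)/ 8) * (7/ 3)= 189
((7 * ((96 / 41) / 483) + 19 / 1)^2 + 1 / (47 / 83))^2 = 231515637129954271396 / 1746797198858209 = 132537.22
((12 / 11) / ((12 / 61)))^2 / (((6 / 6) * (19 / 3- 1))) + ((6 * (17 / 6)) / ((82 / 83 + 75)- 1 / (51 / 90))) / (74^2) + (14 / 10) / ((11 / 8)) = 9415572068211 / 1387860329680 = 6.78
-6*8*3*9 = -1296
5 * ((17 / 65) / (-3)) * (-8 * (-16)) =-2176 / 39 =-55.79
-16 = -16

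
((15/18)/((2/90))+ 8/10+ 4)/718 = 423/7180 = 0.06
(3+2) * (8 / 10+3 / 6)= 13 / 2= 6.50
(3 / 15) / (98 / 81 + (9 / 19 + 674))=1539 / 5199385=0.00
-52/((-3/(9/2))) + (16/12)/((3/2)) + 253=2987/9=331.89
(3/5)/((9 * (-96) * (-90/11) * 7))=11/907200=0.00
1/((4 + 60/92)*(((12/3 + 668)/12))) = 23/5992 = 0.00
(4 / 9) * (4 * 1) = 16 / 9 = 1.78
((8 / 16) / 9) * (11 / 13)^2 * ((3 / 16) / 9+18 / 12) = 8833 / 146016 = 0.06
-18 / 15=-1.20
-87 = -87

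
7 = 7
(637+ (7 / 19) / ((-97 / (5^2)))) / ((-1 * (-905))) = 1173816 / 1667915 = 0.70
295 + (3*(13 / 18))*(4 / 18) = 7978 / 27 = 295.48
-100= -100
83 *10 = 830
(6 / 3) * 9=18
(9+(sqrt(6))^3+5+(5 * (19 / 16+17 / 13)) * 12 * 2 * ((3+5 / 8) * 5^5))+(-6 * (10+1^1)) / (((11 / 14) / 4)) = 6 * sqrt(6)+705448649 / 208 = 3391594.74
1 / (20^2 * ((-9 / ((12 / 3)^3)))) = -4 / 225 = -0.02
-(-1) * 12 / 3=4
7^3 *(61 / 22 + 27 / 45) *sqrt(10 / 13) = 127253 *sqrt(130) / 1430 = 1014.62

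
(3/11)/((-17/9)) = -27/187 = -0.14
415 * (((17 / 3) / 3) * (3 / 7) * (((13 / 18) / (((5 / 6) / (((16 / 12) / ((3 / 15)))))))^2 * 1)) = 19076720 / 1701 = 11215.00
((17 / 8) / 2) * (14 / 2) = 119 / 16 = 7.44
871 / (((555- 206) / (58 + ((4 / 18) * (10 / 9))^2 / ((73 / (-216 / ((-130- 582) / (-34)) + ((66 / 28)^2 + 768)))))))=35559101204198 / 242987065839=146.34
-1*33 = -33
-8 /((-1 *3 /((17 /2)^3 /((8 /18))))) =14739 /4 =3684.75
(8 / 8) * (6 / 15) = 2 / 5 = 0.40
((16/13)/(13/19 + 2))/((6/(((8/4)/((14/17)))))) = 152/819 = 0.19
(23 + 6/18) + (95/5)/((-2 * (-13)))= 1877/78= 24.06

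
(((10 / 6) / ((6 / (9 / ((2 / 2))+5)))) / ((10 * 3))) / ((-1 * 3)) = -7 / 162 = -0.04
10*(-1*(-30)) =300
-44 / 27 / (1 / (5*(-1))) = 220 / 27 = 8.15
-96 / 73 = -1.32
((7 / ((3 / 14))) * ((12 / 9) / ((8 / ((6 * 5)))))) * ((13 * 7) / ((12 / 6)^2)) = 22295 / 6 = 3715.83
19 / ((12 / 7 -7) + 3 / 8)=-1064 / 275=-3.87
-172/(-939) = 172/939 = 0.18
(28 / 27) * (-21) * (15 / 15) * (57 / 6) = -1862 / 9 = -206.89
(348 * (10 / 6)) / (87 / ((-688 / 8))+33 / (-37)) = -1845560 / 6057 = -304.70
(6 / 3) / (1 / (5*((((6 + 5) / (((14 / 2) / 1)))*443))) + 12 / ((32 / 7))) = 389840 / 511721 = 0.76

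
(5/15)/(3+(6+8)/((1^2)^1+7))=0.07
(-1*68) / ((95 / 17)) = -1156 / 95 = -12.17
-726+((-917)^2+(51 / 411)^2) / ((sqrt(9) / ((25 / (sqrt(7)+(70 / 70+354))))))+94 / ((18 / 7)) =67589447384440 / 3547847763 - 197283074125 *sqrt(7) / 3547847763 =18903.71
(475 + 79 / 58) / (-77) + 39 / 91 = -25715 / 4466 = -5.76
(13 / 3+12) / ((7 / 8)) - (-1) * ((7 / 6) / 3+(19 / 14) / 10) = 24181 / 1260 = 19.19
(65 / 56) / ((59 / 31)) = 2015 / 3304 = 0.61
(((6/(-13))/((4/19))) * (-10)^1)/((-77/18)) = -5130/1001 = -5.12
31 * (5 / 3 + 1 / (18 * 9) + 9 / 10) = 32302 / 405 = 79.76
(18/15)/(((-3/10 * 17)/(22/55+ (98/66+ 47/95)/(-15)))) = -50416/799425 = -0.06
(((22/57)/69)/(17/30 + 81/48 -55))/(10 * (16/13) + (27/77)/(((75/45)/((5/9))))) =-1761760/206403817713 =-0.00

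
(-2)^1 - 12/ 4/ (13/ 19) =-83/ 13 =-6.38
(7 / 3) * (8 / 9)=56 / 27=2.07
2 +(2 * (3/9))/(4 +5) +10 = 326/27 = 12.07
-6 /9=-2 /3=-0.67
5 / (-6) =-5 / 6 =-0.83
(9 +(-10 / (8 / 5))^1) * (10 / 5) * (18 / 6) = 33 / 2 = 16.50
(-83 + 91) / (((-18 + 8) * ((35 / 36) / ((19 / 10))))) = -1368 / 875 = -1.56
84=84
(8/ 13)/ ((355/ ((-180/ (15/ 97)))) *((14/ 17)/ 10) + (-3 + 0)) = -0.20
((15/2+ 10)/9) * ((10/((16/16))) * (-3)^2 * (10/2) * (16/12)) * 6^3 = 252000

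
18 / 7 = 2.57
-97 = -97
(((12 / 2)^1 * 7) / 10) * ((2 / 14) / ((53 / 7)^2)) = 147 / 14045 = 0.01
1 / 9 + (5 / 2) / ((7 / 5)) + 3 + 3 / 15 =3211 / 630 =5.10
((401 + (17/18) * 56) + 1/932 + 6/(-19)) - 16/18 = 8016151/17708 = 452.69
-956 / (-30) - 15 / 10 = 30.37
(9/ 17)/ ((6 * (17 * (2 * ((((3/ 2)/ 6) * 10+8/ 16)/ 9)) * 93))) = 3/ 35836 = 0.00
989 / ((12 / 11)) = 10879 / 12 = 906.58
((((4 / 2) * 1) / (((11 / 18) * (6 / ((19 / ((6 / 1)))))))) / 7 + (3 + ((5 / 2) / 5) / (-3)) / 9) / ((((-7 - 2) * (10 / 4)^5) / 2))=-14944 / 11694375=-0.00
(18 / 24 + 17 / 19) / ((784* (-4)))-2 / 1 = -476797 / 238336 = -2.00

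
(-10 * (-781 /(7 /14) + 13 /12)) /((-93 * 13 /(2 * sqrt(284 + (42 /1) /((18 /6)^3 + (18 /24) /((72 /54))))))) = -187310 * sqrt(31479) /76167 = -436.32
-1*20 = -20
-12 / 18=-0.67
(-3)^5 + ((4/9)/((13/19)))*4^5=49393/117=422.16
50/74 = 25/37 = 0.68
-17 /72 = -0.24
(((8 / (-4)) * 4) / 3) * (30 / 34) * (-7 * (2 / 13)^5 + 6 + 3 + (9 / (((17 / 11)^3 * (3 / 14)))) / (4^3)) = -2678507984255 / 124043050612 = -21.59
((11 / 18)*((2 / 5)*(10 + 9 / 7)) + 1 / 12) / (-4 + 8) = 0.71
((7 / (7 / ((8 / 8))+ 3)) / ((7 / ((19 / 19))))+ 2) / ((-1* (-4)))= 21 / 40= 0.52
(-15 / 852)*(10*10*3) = -375 / 71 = -5.28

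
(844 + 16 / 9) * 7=53284 / 9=5920.44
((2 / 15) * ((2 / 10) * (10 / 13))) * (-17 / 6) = -34 / 585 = -0.06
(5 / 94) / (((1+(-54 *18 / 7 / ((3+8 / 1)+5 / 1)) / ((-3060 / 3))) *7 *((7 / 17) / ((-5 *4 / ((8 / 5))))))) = -0.23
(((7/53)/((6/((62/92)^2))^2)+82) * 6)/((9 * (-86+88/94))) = -0.64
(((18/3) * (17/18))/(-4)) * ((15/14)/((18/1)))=-85/1008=-0.08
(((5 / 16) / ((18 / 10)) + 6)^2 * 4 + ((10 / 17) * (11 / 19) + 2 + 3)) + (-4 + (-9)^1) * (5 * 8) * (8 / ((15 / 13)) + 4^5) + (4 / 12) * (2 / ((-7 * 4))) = -6281619824539 / 11721024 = -535927.56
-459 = -459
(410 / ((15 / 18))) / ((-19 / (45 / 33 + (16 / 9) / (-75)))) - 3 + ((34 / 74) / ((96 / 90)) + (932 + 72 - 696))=7536896863 / 27838800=270.73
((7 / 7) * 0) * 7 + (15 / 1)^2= 225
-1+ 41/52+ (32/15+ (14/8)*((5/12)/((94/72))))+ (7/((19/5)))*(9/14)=1276241/348270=3.66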